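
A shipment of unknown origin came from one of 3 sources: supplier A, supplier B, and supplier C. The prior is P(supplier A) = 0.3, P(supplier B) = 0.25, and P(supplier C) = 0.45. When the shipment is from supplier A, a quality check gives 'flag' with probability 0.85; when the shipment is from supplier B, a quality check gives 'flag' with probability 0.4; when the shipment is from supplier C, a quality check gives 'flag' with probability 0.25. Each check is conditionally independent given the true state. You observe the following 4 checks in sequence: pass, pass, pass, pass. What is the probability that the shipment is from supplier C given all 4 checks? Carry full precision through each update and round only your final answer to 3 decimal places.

0.814

After 'pass': normaliser = 0.15·0.3000 + 0.6·0.2500 + 0.75·0.4500; P(supplier A) ≈ 0.0845, P(supplier B) ≈ 0.2817, P(supplier C) ≈ 0.6338
After 'pass': normaliser = 0.15·0.0845 + 0.6·0.2817 + 0.75·0.6338; P(supplier A) ≈ 0.0193, P(supplier B) ≈ 0.2572, P(supplier C) ≈ 0.7235
After 'pass': normaliser = 0.15·0.0193 + 0.6·0.2572 + 0.75·0.7235; P(supplier A) ≈ 0.0041, P(supplier B) ≈ 0.2205, P(supplier C) ≈ 0.7753
After 'pass': normaliser = 0.15·0.0041 + 0.6·0.2205 + 0.75·0.7753; P(supplier A) ≈ 0.0009, P(supplier B) ≈ 0.1852, P(supplier C) ≈ 0.8139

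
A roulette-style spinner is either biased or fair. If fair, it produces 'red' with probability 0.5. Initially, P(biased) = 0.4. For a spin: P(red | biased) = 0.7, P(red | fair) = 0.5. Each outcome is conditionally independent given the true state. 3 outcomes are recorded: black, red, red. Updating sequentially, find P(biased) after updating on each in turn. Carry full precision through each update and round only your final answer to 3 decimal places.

0.439

After 'black': P(biased) = 0.3·0.4000 / (0.3·0.4000 + 0.5·0.6000) ≈ 0.2857
After 'red': P(biased) = 0.7·0.2857 / (0.7·0.2857 + 0.5·0.7143) ≈ 0.3590
After 'red': P(biased) = 0.7·0.3590 / (0.7·0.3590 + 0.5·0.6410) ≈ 0.4395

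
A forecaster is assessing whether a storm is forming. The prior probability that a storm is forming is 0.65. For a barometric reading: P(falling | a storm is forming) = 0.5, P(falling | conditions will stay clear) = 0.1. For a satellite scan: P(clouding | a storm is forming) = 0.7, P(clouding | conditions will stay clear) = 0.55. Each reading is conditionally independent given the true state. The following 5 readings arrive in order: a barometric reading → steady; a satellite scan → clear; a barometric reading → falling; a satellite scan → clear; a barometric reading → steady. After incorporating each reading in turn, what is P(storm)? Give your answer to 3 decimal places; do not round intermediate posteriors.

0.560

Apply Bayes' rule sequentially, carrying P(storm) forward.
After a barometric reading='steady': P(storm) = 0.5·0.6500 / (0.5·0.6500 + 0.9·0.3500) ≈ 0.5078
After a satellite scan='clear': P(storm) = 0.3·0.5078 / (0.3·0.5078 + 0.45·0.4922) ≈ 0.4075
After a barometric reading='falling': P(storm) = 0.5·0.4075 / (0.5·0.4075 + 0.1·0.5925) ≈ 0.7747
After a satellite scan='clear': P(storm) = 0.3·0.7747 / (0.3·0.7747 + 0.45·0.2253) ≈ 0.6963
After a barometric reading='steady': P(storm) = 0.5·0.6963 / (0.5·0.6963 + 0.9·0.3037) ≈ 0.5602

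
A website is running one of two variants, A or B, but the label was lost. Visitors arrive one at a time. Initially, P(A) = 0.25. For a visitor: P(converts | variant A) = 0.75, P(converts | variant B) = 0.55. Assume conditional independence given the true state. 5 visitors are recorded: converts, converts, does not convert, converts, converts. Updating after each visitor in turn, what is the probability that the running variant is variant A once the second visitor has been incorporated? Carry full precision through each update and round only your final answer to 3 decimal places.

0.383

After 'converts': P(A) = 0.75·0.2500 / (0.75·0.2500 + 0.55·0.7500) ≈ 0.3125
After 'converts': P(A) = 0.75·0.3125 / (0.75·0.3125 + 0.55·0.6875) ≈ 0.3827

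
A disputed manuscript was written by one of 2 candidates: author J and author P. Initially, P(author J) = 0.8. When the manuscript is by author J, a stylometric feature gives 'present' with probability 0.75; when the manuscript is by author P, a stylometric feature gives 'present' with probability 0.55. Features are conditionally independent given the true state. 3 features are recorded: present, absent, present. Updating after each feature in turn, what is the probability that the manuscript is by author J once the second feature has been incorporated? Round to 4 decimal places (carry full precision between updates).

Apply Bayes' rule sequentially, carrying P(author J) forward.
After 'present': P(author J) = 0.75·0.8000 / (0.75·0.8000 + 0.55·0.2000) ≈ 0.8451
After 'absent': P(author J) = 0.25·0.8451 / (0.25·0.8451 + 0.45·0.1549) ≈ 0.7519

0.7519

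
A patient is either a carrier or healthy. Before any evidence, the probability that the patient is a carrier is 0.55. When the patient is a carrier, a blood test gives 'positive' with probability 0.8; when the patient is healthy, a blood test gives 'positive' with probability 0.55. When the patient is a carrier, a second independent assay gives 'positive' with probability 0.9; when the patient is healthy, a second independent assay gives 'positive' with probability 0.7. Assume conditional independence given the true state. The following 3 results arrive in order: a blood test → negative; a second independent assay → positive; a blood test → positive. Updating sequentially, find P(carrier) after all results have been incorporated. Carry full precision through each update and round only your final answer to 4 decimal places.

0.5039

After a blood test='negative': P(carrier) = 0.2·0.5500 / (0.2·0.5500 + 0.45·0.4500) ≈ 0.3520
After a second independent assay='positive': P(carrier) = 0.9·0.3520 / (0.9·0.3520 + 0.7·0.6480) ≈ 0.4112
After a blood test='positive': P(carrier) = 0.8·0.4112 / (0.8·0.4112 + 0.55·0.5888) ≈ 0.5039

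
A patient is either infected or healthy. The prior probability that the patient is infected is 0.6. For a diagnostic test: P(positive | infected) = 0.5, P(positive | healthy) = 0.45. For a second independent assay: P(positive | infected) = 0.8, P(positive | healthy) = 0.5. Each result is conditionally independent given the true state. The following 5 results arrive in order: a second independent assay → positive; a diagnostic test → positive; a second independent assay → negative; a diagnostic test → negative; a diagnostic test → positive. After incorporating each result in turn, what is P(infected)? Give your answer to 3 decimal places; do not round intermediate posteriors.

Each posterior becomes the prior for the next update.
After a second independent assay='positive': P(infected) = 0.8·0.6000 / (0.8·0.6000 + 0.5·0.4000) ≈ 0.7059
After a diagnostic test='positive': P(infected) = 0.5·0.7059 / (0.5·0.7059 + 0.45·0.2941) ≈ 0.7273
After a second independent assay='negative': P(infected) = 0.2·0.7273 / (0.2·0.7273 + 0.5·0.2727) ≈ 0.5161
After a diagnostic test='negative': P(infected) = 0.5·0.5161 / (0.5·0.5161 + 0.55·0.4839) ≈ 0.4923
After a diagnostic test='positive': P(infected) = 0.5·0.4923 / (0.5·0.4923 + 0.45·0.5077) ≈ 0.5186

0.519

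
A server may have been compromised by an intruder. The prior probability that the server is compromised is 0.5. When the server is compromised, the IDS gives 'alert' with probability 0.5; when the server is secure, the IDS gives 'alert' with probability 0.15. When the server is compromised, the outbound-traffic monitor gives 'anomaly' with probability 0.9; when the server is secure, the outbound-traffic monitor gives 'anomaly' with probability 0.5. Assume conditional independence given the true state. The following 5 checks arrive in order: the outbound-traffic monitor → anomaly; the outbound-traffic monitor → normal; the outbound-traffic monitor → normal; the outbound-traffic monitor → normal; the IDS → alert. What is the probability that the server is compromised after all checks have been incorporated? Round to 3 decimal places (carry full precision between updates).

0.046

After the outbound-traffic monitor='anomaly': P(compromised) = 0.9·0.5000 / (0.9·0.5000 + 0.5·0.5000) ≈ 0.6429
After the outbound-traffic monitor='normal': P(compromised) = 0.1·0.6429 / (0.1·0.6429 + 0.5·0.3571) ≈ 0.2647
After the outbound-traffic monitor='normal': P(compromised) = 0.1·0.2647 / (0.1·0.2647 + 0.5·0.7353) ≈ 0.0672
After the outbound-traffic monitor='normal': P(compromised) = 0.1·0.0672 / (0.1·0.0672 + 0.5·0.9328) ≈ 0.0142
After the IDS='alert': P(compromised) = 0.5·0.0142 / (0.5·0.0142 + 0.15·0.9858) ≈ 0.0458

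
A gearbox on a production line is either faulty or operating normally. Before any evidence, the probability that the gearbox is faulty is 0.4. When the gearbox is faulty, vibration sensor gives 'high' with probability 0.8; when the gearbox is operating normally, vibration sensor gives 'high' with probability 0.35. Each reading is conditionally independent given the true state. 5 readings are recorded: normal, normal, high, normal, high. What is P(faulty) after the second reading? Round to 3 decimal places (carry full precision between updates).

After 'normal': P(faulty) = 0.2·0.4000 / (0.2·0.4000 + 0.65·0.6000) ≈ 0.1702
After 'normal': P(faulty) = 0.2·0.1702 / (0.2·0.1702 + 0.65·0.8298) ≈ 0.0594

0.059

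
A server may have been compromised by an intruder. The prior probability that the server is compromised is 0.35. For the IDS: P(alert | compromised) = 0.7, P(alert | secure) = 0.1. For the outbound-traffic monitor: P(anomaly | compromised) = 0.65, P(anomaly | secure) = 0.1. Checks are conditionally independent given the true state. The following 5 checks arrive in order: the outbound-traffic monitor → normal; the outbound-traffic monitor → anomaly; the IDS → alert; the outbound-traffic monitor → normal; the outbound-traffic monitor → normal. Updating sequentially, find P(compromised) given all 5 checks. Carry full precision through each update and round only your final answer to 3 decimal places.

Apply Bayes' rule sequentially, carrying P(compromised) forward.
After the outbound-traffic monitor='normal': P(compromised) = 0.35·0.3500 / (0.35·0.3500 + 0.9·0.6500) ≈ 0.1731
After the outbound-traffic monitor='anomaly': P(compromised) = 0.65·0.1731 / (0.65·0.1731 + 0.1·0.8269) ≈ 0.5765
After the IDS='alert': P(compromised) = 0.7·0.5765 / (0.7·0.5765 + 0.1·0.4235) ≈ 0.9050
After the outbound-traffic monitor='normal': P(compromised) = 0.35·0.9050 / (0.35·0.9050 + 0.9·0.0950) ≈ 0.7875
After the outbound-traffic monitor='normal': P(compromised) = 0.35·0.7875 / (0.35·0.7875 + 0.9·0.2125) ≈ 0.5903

0.590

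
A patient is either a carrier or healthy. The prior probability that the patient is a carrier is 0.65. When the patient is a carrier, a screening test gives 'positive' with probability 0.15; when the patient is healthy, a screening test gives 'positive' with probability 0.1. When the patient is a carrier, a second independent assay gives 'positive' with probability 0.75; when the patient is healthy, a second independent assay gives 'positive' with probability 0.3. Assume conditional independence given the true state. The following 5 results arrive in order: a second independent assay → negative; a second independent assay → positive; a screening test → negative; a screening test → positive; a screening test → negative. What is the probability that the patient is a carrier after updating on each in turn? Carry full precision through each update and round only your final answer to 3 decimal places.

0.689

After a second independent assay='negative': P(carrier) = 0.25·0.6500 / (0.25·0.6500 + 0.7·0.3500) ≈ 0.3988
After a second independent assay='positive': P(carrier) = 0.75·0.3988 / (0.75·0.3988 + 0.3·0.6012) ≈ 0.6238
After a screening test='negative': P(carrier) = 0.85·0.6238 / (0.85·0.6238 + 0.9·0.3762) ≈ 0.6103
After a screening test='positive': P(carrier) = 0.15·0.6103 / (0.15·0.6103 + 0.1·0.3897) ≈ 0.7014
After a screening test='negative': P(carrier) = 0.85·0.7014 / (0.85·0.7014 + 0.9·0.2986) ≈ 0.6893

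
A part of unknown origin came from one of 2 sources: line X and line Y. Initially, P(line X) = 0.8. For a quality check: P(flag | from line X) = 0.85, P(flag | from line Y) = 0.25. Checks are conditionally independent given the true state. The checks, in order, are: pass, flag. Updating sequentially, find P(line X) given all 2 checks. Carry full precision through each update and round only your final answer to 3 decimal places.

After 'pass': P(line X) = 0.15·0.8000 / (0.15·0.8000 + 0.75·0.2000) ≈ 0.4444
After 'flag': P(line X) = 0.85·0.4444 / (0.85·0.4444 + 0.25·0.5556) ≈ 0.7312

0.731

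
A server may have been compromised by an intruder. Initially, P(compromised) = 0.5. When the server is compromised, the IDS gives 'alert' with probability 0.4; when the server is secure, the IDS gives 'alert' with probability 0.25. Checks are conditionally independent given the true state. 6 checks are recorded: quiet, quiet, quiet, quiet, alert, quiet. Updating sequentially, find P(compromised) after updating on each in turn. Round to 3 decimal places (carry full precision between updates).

After 'quiet': P(compromised) = 0.6·0.5000 / (0.6·0.5000 + 0.75·0.5000) ≈ 0.4444
After 'quiet': P(compromised) = 0.6·0.4444 / (0.6·0.4444 + 0.75·0.5556) ≈ 0.3902
After 'quiet': P(compromised) = 0.6·0.3902 / (0.6·0.3902 + 0.75·0.6098) ≈ 0.3386
After 'quiet': P(compromised) = 0.6·0.3386 / (0.6·0.3386 + 0.75·0.6614) ≈ 0.2906
After 'alert': P(compromised) = 0.4·0.2906 / (0.4·0.2906 + 0.25·0.7094) ≈ 0.3959
After 'quiet': P(compromised) = 0.6·0.3959 / (0.6·0.3959 + 0.75·0.6041) ≈ 0.3440

0.344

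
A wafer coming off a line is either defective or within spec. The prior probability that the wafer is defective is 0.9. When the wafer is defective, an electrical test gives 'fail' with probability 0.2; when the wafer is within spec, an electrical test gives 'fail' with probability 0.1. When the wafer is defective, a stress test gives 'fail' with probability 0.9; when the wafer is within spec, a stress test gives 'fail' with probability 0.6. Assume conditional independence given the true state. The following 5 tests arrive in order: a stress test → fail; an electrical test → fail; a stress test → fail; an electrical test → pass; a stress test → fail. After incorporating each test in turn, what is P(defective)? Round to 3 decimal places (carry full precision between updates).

After a stress test='fail': P(defective) = 0.9·0.9000 / (0.9·0.9000 + 0.6·0.1000) ≈ 0.9310
After an electrical test='fail': P(defective) = 0.2·0.9310 / (0.2·0.9310 + 0.1·0.0690) ≈ 0.9643
After a stress test='fail': P(defective) = 0.9·0.9643 / (0.9·0.9643 + 0.6·0.0357) ≈ 0.9759
After an electrical test='pass': P(defective) = 0.8·0.9759 / (0.8·0.9759 + 0.9·0.0241) ≈ 0.9730
After a stress test='fail': P(defective) = 0.9·0.9730 / (0.9·0.9730 + 0.6·0.0270) ≈ 0.9818

0.982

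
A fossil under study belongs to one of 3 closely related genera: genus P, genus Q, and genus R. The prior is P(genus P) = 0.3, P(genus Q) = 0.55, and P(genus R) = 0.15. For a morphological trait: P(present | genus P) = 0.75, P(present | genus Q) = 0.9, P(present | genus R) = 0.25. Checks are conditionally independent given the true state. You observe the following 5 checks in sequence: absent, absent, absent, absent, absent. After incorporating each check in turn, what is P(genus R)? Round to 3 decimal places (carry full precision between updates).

After 'absent': normaliser = 0.25·0.3000 + 0.1·0.5500 + 0.75·0.1500; P(genus P) ≈ 0.3093, P(genus Q) ≈ 0.2268, P(genus R) ≈ 0.4639
After 'absent': normaliser = 0.25·0.3093 + 0.1·0.2268 + 0.75·0.4639; P(genus P) ≈ 0.1726, P(genus Q) ≈ 0.0506, P(genus R) ≈ 0.7768
After 'absent': normaliser = 0.25·0.1726 + 0.1·0.0506 + 0.75·0.7768; P(genus P) ≈ 0.0684, P(genus Q) ≈ 0.0080, P(genus R) ≈ 0.9236
After 'absent': normaliser = 0.25·0.0684 + 0.1·0.0080 + 0.75·0.9236; P(genus P) ≈ 0.0241, P(genus Q) ≈ 0.0011, P(genus R) ≈ 0.9748
After 'absent': normaliser = 0.25·0.0241 + 0.1·0.0011 + 0.75·0.9748; P(genus P) ≈ 0.0082, P(genus Q) ≈ 0.0002, P(genus R) ≈ 0.9917

0.992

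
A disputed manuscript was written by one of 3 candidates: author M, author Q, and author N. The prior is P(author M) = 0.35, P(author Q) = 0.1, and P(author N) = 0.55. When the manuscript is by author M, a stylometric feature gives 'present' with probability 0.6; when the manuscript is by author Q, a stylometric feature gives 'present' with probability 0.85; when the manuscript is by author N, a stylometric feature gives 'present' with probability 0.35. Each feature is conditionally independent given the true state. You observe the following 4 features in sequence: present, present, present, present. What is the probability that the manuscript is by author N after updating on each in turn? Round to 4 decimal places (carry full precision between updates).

0.0780

After 'present': normaliser = 0.6·0.3500 + 0.85·0.1000 + 0.35·0.5500; P(author M) ≈ 0.4308, P(author Q) ≈ 0.1744, P(author N) ≈ 0.3949
After 'present': normaliser = 0.6·0.4308 + 0.85·0.1744 + 0.35·0.3949; P(author M) ≈ 0.4744, P(author Q) ≈ 0.2720, P(author N) ≈ 0.2536
After 'present': normaliser = 0.6·0.4744 + 0.85·0.2720 + 0.35·0.2536; P(author M) ≈ 0.4708, P(author Q) ≈ 0.3824, P(author N) ≈ 0.1468
After 'present': normaliser = 0.6·0.4708 + 0.85·0.3824 + 0.35·0.1468; P(author M) ≈ 0.4287, P(author Q) ≈ 0.4933, P(author N) ≈ 0.0780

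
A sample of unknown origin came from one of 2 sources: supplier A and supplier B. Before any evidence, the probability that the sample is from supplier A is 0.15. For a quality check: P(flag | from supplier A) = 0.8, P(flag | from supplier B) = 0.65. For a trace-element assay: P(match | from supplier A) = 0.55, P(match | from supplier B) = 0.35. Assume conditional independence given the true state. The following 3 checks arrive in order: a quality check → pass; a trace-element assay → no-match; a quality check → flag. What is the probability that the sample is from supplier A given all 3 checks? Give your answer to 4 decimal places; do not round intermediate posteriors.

After a quality check='pass': P(supplier A) = 0.2·0.1500 / (0.2·0.1500 + 0.35·0.8500) ≈ 0.0916
After a trace-element assay='no-match': P(supplier A) = 0.45·0.0916 / (0.45·0.0916 + 0.65·0.9084) ≈ 0.0653
After a quality check='flag': P(supplier A) = 0.8·0.0653 / (0.8·0.0653 + 0.65·0.9347) ≈ 0.0791

0.0791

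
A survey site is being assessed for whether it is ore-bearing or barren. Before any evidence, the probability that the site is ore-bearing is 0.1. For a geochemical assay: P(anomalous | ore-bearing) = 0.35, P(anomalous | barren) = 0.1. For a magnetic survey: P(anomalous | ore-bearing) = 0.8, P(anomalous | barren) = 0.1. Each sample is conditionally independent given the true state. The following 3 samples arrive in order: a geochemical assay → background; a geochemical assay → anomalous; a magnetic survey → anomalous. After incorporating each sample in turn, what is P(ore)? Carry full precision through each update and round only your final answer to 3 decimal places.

After a geochemical assay='background': P(ore) = 0.65·0.1000 / (0.65·0.1000 + 0.9·0.9000) ≈ 0.0743
After a geochemical assay='anomalous': P(ore) = 0.35·0.0743 / (0.35·0.0743 + 0.1·0.9257) ≈ 0.2193
After a magnetic survey='anomalous': P(ore) = 0.8·0.2193 / (0.8·0.2193 + 0.1·0.7807) ≈ 0.6920

0.692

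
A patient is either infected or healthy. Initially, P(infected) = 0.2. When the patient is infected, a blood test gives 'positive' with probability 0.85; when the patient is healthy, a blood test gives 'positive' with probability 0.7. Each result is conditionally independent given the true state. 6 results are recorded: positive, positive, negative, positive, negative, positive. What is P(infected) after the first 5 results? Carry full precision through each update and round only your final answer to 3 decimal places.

0.101

Each posterior becomes the prior for the next update.
After 'positive': P(infected) = 0.85·0.2000 / (0.85·0.2000 + 0.7·0.8000) ≈ 0.2329
After 'positive': P(infected) = 0.85·0.2329 / (0.85·0.2329 + 0.7·0.7671) ≈ 0.2693
After 'negative': P(infected) = 0.15·0.2693 / (0.15·0.2693 + 0.3·0.7307) ≈ 0.1556
After 'positive': P(infected) = 0.85·0.1556 / (0.85·0.1556 + 0.7·0.8444) ≈ 0.1829
After 'negative': P(infected) = 0.15·0.1829 / (0.15·0.1829 + 0.3·0.8171) ≈ 0.1006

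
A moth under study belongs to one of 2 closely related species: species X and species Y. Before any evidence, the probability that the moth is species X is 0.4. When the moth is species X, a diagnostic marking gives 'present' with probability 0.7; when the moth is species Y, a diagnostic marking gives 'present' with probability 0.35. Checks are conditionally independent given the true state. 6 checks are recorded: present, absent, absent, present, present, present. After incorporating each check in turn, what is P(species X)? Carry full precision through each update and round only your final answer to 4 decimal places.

After 'present': P(species X) = 0.7·0.4000 / (0.7·0.4000 + 0.35·0.6000) ≈ 0.5714
After 'absent': P(species X) = 0.3·0.5714 / (0.3·0.5714 + 0.65·0.4286) ≈ 0.3810
After 'absent': P(species X) = 0.3·0.3810 / (0.3·0.3810 + 0.65·0.6190) ≈ 0.2212
After 'present': P(species X) = 0.7·0.2212 / (0.7·0.2212 + 0.35·0.7788) ≈ 0.3623
After 'present': P(species X) = 0.7·0.3623 / (0.7·0.3623 + 0.35·0.6377) ≈ 0.5319
After 'present': P(species X) = 0.7·0.5319 / (0.7·0.5319 + 0.35·0.4681) ≈ 0.6944

0.6944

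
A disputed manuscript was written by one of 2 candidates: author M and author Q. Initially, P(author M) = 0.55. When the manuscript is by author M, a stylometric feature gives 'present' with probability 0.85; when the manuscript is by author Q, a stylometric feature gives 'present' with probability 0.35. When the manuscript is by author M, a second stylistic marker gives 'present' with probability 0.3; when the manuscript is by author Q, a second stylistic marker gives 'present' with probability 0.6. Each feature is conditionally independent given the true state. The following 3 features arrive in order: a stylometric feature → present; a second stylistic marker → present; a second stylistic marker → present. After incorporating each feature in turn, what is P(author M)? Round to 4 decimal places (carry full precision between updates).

0.4260

After a stylometric feature='present': P(author M) = 0.85·0.5500 / (0.85·0.5500 + 0.35·0.4500) ≈ 0.7480
After a second stylistic marker='present': P(author M) = 0.3·0.7480 / (0.3·0.7480 + 0.6·0.2520) ≈ 0.5974
After a second stylistic marker='present': P(author M) = 0.3·0.5974 / (0.3·0.5974 + 0.6·0.4026) ≈ 0.4260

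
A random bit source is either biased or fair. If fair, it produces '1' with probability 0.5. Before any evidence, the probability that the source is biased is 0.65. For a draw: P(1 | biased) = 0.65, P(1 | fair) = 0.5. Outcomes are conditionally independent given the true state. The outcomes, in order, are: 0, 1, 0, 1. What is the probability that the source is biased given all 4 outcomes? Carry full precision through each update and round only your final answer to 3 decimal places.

After '0': P(biased) = 0.35·0.6500 / (0.35·0.6500 + 0.5·0.3500) ≈ 0.5652
After '1': P(biased) = 0.65·0.5652 / (0.65·0.5652 + 0.5·0.4348) ≈ 0.6283
After '0': P(biased) = 0.35·0.6283 / (0.35·0.6283 + 0.5·0.3717) ≈ 0.5419
After '1': P(biased) = 0.65·0.5419 / (0.65·0.5419 + 0.5·0.4581) ≈ 0.6060

0.606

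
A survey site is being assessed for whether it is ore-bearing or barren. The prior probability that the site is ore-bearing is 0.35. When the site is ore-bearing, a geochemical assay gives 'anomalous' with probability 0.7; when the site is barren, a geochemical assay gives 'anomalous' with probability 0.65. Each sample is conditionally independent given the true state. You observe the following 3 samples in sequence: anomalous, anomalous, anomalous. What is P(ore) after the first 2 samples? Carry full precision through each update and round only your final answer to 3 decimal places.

0.384

After 'anomalous': P(ore) = 0.7·0.3500 / (0.7·0.3500 + 0.65·0.6500) ≈ 0.3670
After 'anomalous': P(ore) = 0.7·0.3670 / (0.7·0.3670 + 0.65·0.6330) ≈ 0.3844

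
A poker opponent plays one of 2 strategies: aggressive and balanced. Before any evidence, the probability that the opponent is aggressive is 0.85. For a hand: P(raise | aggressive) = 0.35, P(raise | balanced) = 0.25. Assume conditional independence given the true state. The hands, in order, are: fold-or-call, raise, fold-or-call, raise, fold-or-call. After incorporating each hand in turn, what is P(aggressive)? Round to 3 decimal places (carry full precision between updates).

Apply Bayes' rule sequentially, carrying P(aggressive) forward.
After 'fold-or-call': P(aggressive) = 0.65·0.8500 / (0.65·0.8500 + 0.75·0.1500) ≈ 0.8308
After 'raise': P(aggressive) = 0.35·0.8308 / (0.35·0.8308 + 0.25·0.1692) ≈ 0.8730
After 'fold-or-call': P(aggressive) = 0.65·0.8730 / (0.65·0.8730 + 0.75·0.1270) ≈ 0.8563
After 'raise': P(aggressive) = 0.35·0.8563 / (0.35·0.8563 + 0.25·0.1437) ≈ 0.8930
After 'fold-or-call': P(aggressive) = 0.65·0.8930 / (0.65·0.8930 + 0.75·0.1070) ≈ 0.8785

0.878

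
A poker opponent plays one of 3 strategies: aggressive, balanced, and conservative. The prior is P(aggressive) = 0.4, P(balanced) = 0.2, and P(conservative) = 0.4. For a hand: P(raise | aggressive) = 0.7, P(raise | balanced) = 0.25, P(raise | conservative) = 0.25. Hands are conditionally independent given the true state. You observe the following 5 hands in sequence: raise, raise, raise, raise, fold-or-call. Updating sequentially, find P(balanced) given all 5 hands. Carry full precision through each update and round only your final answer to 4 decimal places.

After 'raise': normaliser = 0.7·0.4000 + 0.25·0.2000 + 0.25·0.4000; P(aggressive) ≈ 0.6512, P(balanced) ≈ 0.1163, P(conservative) ≈ 0.2326
After 'raise': normaliser = 0.7·0.6512 + 0.25·0.1163 + 0.25·0.2326; P(aggressive) ≈ 0.8394, P(balanced) ≈ 0.0535, P(conservative) ≈ 0.1071
After 'raise': normaliser = 0.7·0.8394 + 0.25·0.0535 + 0.25·0.1071; P(aggressive) ≈ 0.9360, P(balanced) ≈ 0.0213, P(conservative) ≈ 0.0426
After 'raise': normaliser = 0.7·0.9360 + 0.25·0.0213 + 0.25·0.0426; P(aggressive) ≈ 0.9762, P(balanced) ≈ 0.0079, P(conservative) ≈ 0.0159
After 'fold-or-call': normaliser = 0.3·0.9762 + 0.75·0.0079 + 0.75·0.0159; P(aggressive) ≈ 0.9425, P(balanced) ≈ 0.0192, P(conservative) ≈ 0.0383

0.0192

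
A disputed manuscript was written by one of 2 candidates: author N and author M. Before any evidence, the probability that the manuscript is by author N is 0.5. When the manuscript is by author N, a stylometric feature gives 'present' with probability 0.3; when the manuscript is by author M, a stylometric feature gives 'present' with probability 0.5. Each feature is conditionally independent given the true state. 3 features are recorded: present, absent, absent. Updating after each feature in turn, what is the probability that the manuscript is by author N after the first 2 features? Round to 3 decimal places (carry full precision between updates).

0.457

Apply Bayes' rule sequentially, carrying P(author N) forward.
After 'present': P(author N) = 0.3·0.5000 / (0.3·0.5000 + 0.5·0.5000) ≈ 0.3750
After 'absent': P(author N) = 0.7·0.3750 / (0.7·0.3750 + 0.5·0.6250) ≈ 0.4565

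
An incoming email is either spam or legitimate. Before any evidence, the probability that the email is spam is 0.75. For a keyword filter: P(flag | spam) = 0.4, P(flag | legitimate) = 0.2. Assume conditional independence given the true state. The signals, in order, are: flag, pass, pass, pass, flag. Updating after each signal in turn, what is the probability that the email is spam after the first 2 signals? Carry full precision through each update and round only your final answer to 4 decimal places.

After 'flag': P(spam) = 0.4·0.7500 / (0.4·0.7500 + 0.2·0.2500) ≈ 0.8571
After 'pass': P(spam) = 0.6·0.8571 / (0.6·0.8571 + 0.8·0.1429) ≈ 0.8182

0.8182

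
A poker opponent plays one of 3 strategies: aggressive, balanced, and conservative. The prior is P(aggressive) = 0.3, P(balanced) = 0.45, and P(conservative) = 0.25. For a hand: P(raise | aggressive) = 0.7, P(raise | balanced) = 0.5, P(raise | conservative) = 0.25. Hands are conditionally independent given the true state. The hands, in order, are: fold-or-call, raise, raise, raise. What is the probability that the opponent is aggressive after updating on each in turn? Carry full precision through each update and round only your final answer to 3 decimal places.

0.499

After 'fold-or-call': normaliser = 0.3·0.3000 + 0.5·0.4500 + 0.75·0.2500; P(aggressive) ≈ 0.1791, P(balanced) ≈ 0.4478, P(conservative) ≈ 0.3731
After 'raise': normaliser = 0.7·0.1791 + 0.5·0.4478 + 0.25·0.3731; P(aggressive) ≈ 0.2833, P(balanced) ≈ 0.5059, P(conservative) ≈ 0.2108
After 'raise': normaliser = 0.7·0.2833 + 0.5·0.5059 + 0.25·0.2108; P(aggressive) ≈ 0.3935, P(balanced) ≈ 0.5019, P(conservative) ≈ 0.1046
After 'raise': normaliser = 0.7·0.3935 + 0.5·0.5019 + 0.25·0.1046; P(aggressive) ≈ 0.4985, P(balanced) ≈ 0.4542, P(conservative) ≈ 0.0473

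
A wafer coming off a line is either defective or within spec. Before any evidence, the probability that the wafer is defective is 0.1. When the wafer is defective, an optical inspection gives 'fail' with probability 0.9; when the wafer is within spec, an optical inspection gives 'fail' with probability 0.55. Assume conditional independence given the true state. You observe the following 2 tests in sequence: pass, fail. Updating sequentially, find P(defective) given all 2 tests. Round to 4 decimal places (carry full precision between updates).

0.0388

After 'pass': P(defective) = 0.1·0.1000 / (0.1·0.1000 + 0.45·0.9000) ≈ 0.0241
After 'fail': P(defective) = 0.9·0.0241 / (0.9·0.0241 + 0.55·0.9759) ≈ 0.0388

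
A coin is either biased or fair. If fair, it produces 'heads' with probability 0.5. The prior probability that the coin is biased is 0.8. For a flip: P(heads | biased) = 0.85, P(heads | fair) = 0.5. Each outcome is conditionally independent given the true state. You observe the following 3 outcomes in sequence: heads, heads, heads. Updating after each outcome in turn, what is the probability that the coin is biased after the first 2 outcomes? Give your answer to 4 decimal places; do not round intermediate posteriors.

Each posterior becomes the prior for the next update.
After 'heads': P(biased) = 0.85·0.8000 / (0.85·0.8000 + 0.5·0.2000) ≈ 0.8718
After 'heads': P(biased) = 0.85·0.8718 / (0.85·0.8718 + 0.5·0.1282) ≈ 0.9204

0.9204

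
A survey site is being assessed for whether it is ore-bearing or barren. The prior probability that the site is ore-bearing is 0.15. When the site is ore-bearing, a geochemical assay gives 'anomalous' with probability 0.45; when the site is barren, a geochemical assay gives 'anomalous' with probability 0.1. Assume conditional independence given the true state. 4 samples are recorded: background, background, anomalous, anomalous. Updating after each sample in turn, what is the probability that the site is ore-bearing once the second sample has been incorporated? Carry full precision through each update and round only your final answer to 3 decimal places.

After 'background': P(ore) = 0.55·0.1500 / (0.55·0.1500 + 0.9·0.8500) ≈ 0.0973
After 'background': P(ore) = 0.55·0.0973 / (0.55·0.0973 + 0.9·0.9027) ≈ 0.0618

0.062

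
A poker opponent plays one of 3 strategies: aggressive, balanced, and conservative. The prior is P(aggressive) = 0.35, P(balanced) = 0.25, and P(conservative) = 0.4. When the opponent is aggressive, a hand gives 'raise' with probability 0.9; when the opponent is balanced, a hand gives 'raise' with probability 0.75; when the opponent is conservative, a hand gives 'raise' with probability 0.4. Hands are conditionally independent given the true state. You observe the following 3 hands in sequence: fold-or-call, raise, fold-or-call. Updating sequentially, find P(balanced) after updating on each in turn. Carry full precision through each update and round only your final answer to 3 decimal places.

0.162

Apply Bayes' rule sequentially, carrying P(balanced) forward.
After 'fold-or-call': normaliser = 0.1·0.3500 + 0.25·0.2500 + 0.6·0.4000; P(aggressive) ≈ 0.1037, P(balanced) ≈ 0.1852, P(conservative) ≈ 0.7111
After 'raise': normaliser = 0.9·0.1037 + 0.75·0.1852 + 0.4·0.7111; P(aggressive) ≈ 0.1806, P(balanced) ≈ 0.2688, P(conservative) ≈ 0.5505
After 'fold-or-call': normaliser = 0.1·0.1806 + 0.25·0.2688 + 0.6·0.5505; P(aggressive) ≈ 0.0435, P(balanced) ≈ 0.1617, P(conservative) ≈ 0.7948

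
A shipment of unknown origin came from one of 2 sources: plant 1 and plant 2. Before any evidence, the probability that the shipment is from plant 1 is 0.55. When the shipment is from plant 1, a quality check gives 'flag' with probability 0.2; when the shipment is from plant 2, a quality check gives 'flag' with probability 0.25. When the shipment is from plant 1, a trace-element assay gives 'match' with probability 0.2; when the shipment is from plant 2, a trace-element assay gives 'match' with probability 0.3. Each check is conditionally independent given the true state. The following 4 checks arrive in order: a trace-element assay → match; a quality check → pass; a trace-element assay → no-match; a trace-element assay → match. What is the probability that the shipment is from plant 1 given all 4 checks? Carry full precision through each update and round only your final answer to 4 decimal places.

After a trace-element assay='match': P(plant 1) = 0.2·0.5500 / (0.2·0.5500 + 0.3·0.4500) ≈ 0.4490
After a quality check='pass': P(plant 1) = 0.8·0.4490 / (0.8·0.4490 + 0.75·0.5510) ≈ 0.4650
After a trace-element assay='no-match': P(plant 1) = 0.8·0.4650 / (0.8·0.4650 + 0.7·0.5350) ≈ 0.4983
After a trace-element assay='match': P(plant 1) = 0.2·0.4983 / (0.2·0.4983 + 0.3·0.5017) ≈ 0.3984

0.3984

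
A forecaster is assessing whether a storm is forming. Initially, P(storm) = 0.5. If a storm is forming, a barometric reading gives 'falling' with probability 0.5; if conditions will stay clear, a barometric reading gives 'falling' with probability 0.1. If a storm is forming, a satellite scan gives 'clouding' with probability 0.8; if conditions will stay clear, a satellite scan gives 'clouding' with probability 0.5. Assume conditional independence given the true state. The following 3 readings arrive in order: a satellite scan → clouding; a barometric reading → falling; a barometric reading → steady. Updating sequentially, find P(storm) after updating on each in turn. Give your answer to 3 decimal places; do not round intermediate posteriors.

0.816

After a satellite scan='clouding': P(storm) = 0.8·0.5000 / (0.8·0.5000 + 0.5·0.5000) ≈ 0.6154
After a barometric reading='falling': P(storm) = 0.5·0.6154 / (0.5·0.6154 + 0.1·0.3846) ≈ 0.8889
After a barometric reading='steady': P(storm) = 0.5·0.8889 / (0.5·0.8889 + 0.9·0.1111) ≈ 0.8163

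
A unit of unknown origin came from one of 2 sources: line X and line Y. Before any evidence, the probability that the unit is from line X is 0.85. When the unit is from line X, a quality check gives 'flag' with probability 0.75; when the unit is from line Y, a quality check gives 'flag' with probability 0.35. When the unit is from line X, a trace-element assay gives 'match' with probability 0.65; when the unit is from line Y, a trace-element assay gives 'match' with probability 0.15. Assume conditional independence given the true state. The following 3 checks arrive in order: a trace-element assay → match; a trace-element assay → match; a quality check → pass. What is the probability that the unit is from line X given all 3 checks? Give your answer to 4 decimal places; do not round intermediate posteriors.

0.9761

After a trace-element assay='match': P(line X) = 0.65·0.8500 / (0.65·0.8500 + 0.15·0.1500) ≈ 0.9609
After a trace-element assay='match': P(line X) = 0.65·0.9609 / (0.65·0.9609 + 0.15·0.0391) ≈ 0.9907
After a quality check='pass': P(line X) = 0.25·0.9907 / (0.25·0.9907 + 0.65·0.0093) ≈ 0.9761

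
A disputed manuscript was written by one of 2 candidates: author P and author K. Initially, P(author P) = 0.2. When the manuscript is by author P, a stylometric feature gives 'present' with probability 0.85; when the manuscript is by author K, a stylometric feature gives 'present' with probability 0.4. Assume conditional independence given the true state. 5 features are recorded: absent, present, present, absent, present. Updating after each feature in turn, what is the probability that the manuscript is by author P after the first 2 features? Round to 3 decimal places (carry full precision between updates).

0.117

After 'absent': P(author P) = 0.15·0.2000 / (0.15·0.2000 + 0.6·0.8000) ≈ 0.0588
After 'present': P(author P) = 0.85·0.0588 / (0.85·0.0588 + 0.4·0.9412) ≈ 0.1172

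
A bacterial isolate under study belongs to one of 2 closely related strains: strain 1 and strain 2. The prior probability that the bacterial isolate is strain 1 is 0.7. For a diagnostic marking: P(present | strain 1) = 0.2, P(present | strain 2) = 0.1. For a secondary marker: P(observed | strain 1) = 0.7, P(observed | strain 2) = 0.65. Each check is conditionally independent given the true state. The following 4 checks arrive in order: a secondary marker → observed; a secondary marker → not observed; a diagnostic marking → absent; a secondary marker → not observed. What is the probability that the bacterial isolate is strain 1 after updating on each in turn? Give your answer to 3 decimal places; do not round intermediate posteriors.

After a secondary marker='observed': P(strain 1) = 0.7·0.7000 / (0.7·0.7000 + 0.65·0.3000) ≈ 0.7153
After a secondary marker='not observed': P(strain 1) = 0.3·0.7153 / (0.3·0.7153 + 0.35·0.2847) ≈ 0.6829
After a diagnostic marking='absent': P(strain 1) = 0.8·0.6829 / (0.8·0.6829 + 0.9·0.3171) ≈ 0.6569
After a secondary marker='not observed': P(strain 1) = 0.3·0.6569 / (0.3·0.6569 + 0.35·0.3431) ≈ 0.6214

0.621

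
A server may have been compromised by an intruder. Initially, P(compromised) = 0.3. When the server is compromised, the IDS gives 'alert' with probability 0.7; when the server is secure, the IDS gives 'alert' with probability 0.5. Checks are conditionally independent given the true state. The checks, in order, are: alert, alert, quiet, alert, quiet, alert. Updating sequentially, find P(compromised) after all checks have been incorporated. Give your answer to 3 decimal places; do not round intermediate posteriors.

After 'alert': P(compromised) = 0.7·0.3000 / (0.7·0.3000 + 0.5·0.7000) ≈ 0.3750
After 'alert': P(compromised) = 0.7·0.3750 / (0.7·0.3750 + 0.5·0.6250) ≈ 0.4565
After 'quiet': P(compromised) = 0.3·0.4565 / (0.3·0.4565 + 0.5·0.5435) ≈ 0.3351
After 'alert': P(compromised) = 0.7·0.3351 / (0.7·0.3351 + 0.5·0.6649) ≈ 0.4137
After 'quiet': P(compromised) = 0.3·0.4137 / (0.3·0.4137 + 0.5·0.5863) ≈ 0.2974
After 'alert': P(compromised) = 0.7·0.2974 / (0.7·0.2974 + 0.5·0.7026) ≈ 0.3721

0.372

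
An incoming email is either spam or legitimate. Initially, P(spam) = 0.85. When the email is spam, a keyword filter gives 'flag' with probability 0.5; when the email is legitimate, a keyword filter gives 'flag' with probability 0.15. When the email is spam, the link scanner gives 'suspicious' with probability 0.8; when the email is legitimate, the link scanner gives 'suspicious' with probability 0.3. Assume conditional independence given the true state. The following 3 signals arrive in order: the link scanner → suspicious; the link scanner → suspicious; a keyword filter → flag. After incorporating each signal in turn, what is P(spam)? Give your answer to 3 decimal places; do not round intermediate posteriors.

After the link scanner='suspicious': P(spam) = 0.8·0.8500 / (0.8·0.8500 + 0.3·0.1500) ≈ 0.9379
After the link scanner='suspicious': P(spam) = 0.8·0.9379 / (0.8·0.9379 + 0.3·0.0621) ≈ 0.9758
After a keyword filter='flag': P(spam) = 0.5·0.9758 / (0.5·0.9758 + 0.15·0.0242) ≈ 0.9926

0.993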